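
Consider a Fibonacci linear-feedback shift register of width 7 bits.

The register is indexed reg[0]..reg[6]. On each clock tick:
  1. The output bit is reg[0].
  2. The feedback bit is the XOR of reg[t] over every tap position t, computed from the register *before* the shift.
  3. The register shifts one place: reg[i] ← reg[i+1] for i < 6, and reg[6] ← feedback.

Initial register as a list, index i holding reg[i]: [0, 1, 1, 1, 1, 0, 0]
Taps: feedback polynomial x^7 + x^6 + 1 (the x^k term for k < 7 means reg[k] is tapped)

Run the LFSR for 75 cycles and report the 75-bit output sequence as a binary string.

tick  register→output (feedback)
  0  0111100→0 (0)
  1  1111000→1 (1)
  2  1110001→1 (0)
  3  1100010→1 (1)
  4  1000101→1 (0)
  5  0001010→0 (0)
  6  0010100→0 (0)
  7  0101000→0 (0)
  8  1010000→1 (1)
  9  0100001→0 (1)
 10  1000011→1 (0)
 11  0000110→0 (0)
 12  0001100→0 (0)
 13  0011000→0 (0)
 14  0110000→0 (0)
 15  1100000→1 (1)
 16  1000001→1 (0)
 17  0000010→0 (0)
 18  0000100→0 (0)
 19  0001000→0 (0)
 20  0010000→0 (0)
 21  0100000→0 (0)
 22  1000000→1 (1)
 23  0000001→0 (1)
 24  0000011→0 (1)
 25  0000111→0 (1)
 26  0001111→0 (1)
 27  0011111→0 (1)
 28  0111111→0 (1)
 29  1111111→1 (0)
 30  1111110→1 (1)
 31  1111101→1 (0)
 32  1111010→1 (1)
 33  1110101→1 (0)
 34  1101010→1 (1)
 35  1010101→1 (0)
 36  0101010→0 (0)
 37  1010100→1 (1)
 38  0101001→0 (1)
 39  1010011→1 (0)
 40  0100110→0 (0)
 41  1001100→1 (1)
 42  0011001→0 (1)
 43  0110011→0 (1)
 44  1100111→1 (0)
 45  1001110→1 (1)
 46  0011101→0 (1)
 47  0111011→0 (1)
 48  1110111→1 (0)
 49  1101110→1 (1)
 50  1011101→1 (0)
 51  0111010→0 (0)
 52  1110100→1 (1)
 53  1101001→1 (0)
 54  1010010→1 (1)
 55  0100101→0 (1)
 56  1001011→1 (0)
 57  0010110→0 (0)
 58  0101100→0 (0)
 59  1011000→1 (1)
 60  0110001→0 (1)
 61  1100011→1 (0)
 62  1000110→1 (1)
 63  0001101→0 (1)
 64  0011011→0 (1)
 65  0110111→0 (1)
 66  1101111→1 (0)
 67  1011110→1 (1)
 68  0111101→0 (1)
 69  1111011→1 (0)
 70  1110110→1 (1)
 71  1101101→1 (0)
 72  1011010→1 (1)
 73  0110101→0 (1)
 74  1101011→1 (0)

011110001010000110000010000001111111010101001100111011101001011000110111101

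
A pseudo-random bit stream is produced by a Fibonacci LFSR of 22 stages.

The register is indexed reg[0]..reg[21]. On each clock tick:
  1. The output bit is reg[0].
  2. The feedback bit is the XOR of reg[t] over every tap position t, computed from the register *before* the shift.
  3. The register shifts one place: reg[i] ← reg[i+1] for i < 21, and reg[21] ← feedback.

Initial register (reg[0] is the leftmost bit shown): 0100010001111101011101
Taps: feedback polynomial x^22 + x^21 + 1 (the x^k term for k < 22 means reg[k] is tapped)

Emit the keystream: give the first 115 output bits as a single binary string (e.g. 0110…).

tick  register→output (feedback)
  0  0100010001111101011101→0 (1)
  1  1000100011111010111011→1 (0)
  2  0001000111110101110110→0 (0)
  3  0010001111101011101100→0 (0)
  4  0100011111010111011000→0 (0)
  5  1000111110101110110000→1 (1)
  6  0001111101011101100001→0 (1)
  7  0011111010111011000011→0 (1)
  8  0111110101110110000111→0 (1)
  9  1111101011101100001111→1 (0)
 10  1111010111011000011110→1 (1)
 11  1110101110110000111101→1 (0)
 12  1101011101100001111010→1 (1)
 13  1010111011000011110101→1 (0)
 14  0101110110000111101010→0 (0)
 15  1011101100001111010100→1 (1)
 16  0111011000011110101001→0 (1)
 17  1110110000111101010011→1 (0)
 18  1101100001111010100110→1 (1)
 19  1011000011110101001101→1 (0)
 20  0110000111101010011010→0 (0)
 21  1100001111010100110100→1 (1)
 22  1000011110101001101001→1 (0)
 23  0000111101010011010010→0 (0)
 24  0001111010100110100100→0 (0)
 25  0011110101001101001000→0 (0)
 26  0111101010011010010000→0 (0)
 27  1111010100110100100000→1 (1)
 28  1110101001101001000001→1 (0)
 29  1101010011010010000010→1 (1)
 30  1010100110100100000101→1 (0)
 31  0101001101001000001010→0 (0)
 32  1010011010010000010100→1 (1)
 33  0100110100100000101001→0 (1)
 34  1001101001000001010011→1 (0)
 35  0011010010000010100110→0 (0)
 36  0110100100000101001100→0 (0)
 37  1101001000001010011000→1 (1)
 38  1010010000010100110001→1 (0)
 39  0100100000101001100010→0 (0)
 40  1001000001010011000100→1 (1)
 41  0010000010100110001001→0 (1)
 42  0100000101001100010011→0 (1)
 43  1000001010011000100111→1 (0)
 44  0000010100110001001110→0 (0)
 45  0000101001100010011100→0 (0)
 46  0001010011000100111000→0 (0)
 47  0010100110001001110000→0 (0)
 48  0101001100010011100000→0 (0)
 49  1010011000100111000000→1 (1)
 50  0100110001001110000001→0 (1)
 51  1001100010011100000011→1 (0)
 52  0011000100111000000110→0 (0)
 53  0110001001110000001100→0 (0)
 54  1100010011100000011000→1 (1)
 55  1000100111000000110001→1 (0)
 56  0001001110000001100010→0 (0)
 57  0010011100000011000100→0 (0)
 58  0100111000000110001000→0 (0)
 59  1001110000001100010000→1 (1)
 60  0011100000011000100001→0 (1)
 61  0111000000110001000011→0 (1)
 62  1110000001100010000111→1 (0)
 63  1100000011000100001110→1 (1)
 64  1000000110001000011101→1 (0)
 65  0000001100010000111010→0 (0)
 66  0000011000100001110100→0 (0)
 67  0000110001000011101000→0 (0)
 68  0001100010000111010000→0 (0)
 69  0011000100001110100000→0 (0)
 70  0110001000011101000000→0 (0)
 71  1100010000111010000000→1 (1)
 72  1000100001110100000001→1 (0)
 73  0001000011101000000010→0 (0)
 74  0010000111010000000100→0 (0)
 75  0100001110100000001000→0 (0)
 76  1000011101000000010000→1 (1)
 77  0000111010000000100001→0 (1)
 78  0001110100000001000011→0 (1)
 79  0011101000000010000111→0 (1)
 80  0111010000000100001111→0 (1)
 81  1110100000001000011111→1 (0)
 82  1101000000010000111110→1 (1)
 83  1010000000100001111101→1 (0)
 84  0100000001000011111010→0 (0)
 85  1000000010000111110100→1 (1)
 86  0000000100001111101001→0 (1)
 87  0000001000011111010011→0 (1)
 88  0000010000111110100111→0 (1)
 89  0000100001111101001111→0 (1)
 90  0001000011111010011111→0 (1)
 91  0010000111110100111111→0 (1)
 92  0100001111101001111111→0 (1)
 93  1000011111010011111111→1 (0)
 94  0000111110100111111110→0 (0)
 95  0001111101001111111100→0 (0)
 96  0011111010011111111000→0 (0)
 97  0111110100111111110000→0 (0)
 98  1111101001111111100000→1 (1)
 99  1111010011111111000001→1 (0)
100  1110100111111110000010→1 (1)
101  1101001111111100000101→1 (0)
102  1010011111111000001010→1 (1)
103  0100111111110000010101→0 (1)
104  1001111111100000101011→1 (0)
105  0011111111000001010110→0 (0)
106  0111111110000010101100→0 (0)
107  1111111100000101011000→1 (1)
108  1111111000001010110001→1 (0)
109  1111110000010101100010→1 (1)
110  1111100000101011000101→1 (0)
111  1111000001010110001010→1 (1)
112  1110000010101100010101→1 (0)
113  1100000101011000101010→1 (1)
114  1000001010110001010101→1 (0)

0100010001111101011101100001111010100110100100000101001100010011100000011000100001110100000001000011111010011111111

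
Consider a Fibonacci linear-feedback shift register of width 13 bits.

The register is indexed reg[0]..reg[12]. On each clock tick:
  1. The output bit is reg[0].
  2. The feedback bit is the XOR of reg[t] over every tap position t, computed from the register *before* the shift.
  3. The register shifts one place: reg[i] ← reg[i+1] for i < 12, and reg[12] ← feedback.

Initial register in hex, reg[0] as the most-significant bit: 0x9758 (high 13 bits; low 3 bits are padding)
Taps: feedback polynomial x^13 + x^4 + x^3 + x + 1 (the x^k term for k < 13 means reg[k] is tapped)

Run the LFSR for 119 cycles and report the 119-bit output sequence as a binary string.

10010111010110111011010001010001110110110000100000101110110111110100001101111111010011000111101110000111010001100011110

tick  register→output (feedback)
  0  1001011101011→1 (0)
  1  0010111010110→0 (1)
  2  0101110101101→0 (1)
  3  1011101011011→1 (1)
  4  0111010110111→0 (0)
  5  1110101101110→1 (1)
  6  1101011011101→1 (1)
  7  1010110111011→1 (0)
  8  0101101110110→0 (1)
  9  1011011101101→1 (0)
 10  0110111011010→0 (0)
 11  1101110110100→1 (0)
 12  1011101101000→1 (1)
 13  0111011010001→0 (0)
 14  1110110100010→1 (1)
 15  1101101000101→1 (0)
 16  1011010001010→1 (0)
 17  0110100010100→0 (0)
 18  1101000101000→1 (1)
 19  1010001010001→1 (1)
 20  0100010100011→0 (1)
 21  1000101000111→1 (0)
 22  0001010001110→0 (1)
 23  0010100011101→0 (1)
 24  0101000111011→0 (0)
 25  1010001110110→1 (1)
 26  0100011101101→0 (1)
 27  1000111011011→1 (0)
 28  0001110110110→0 (0)
 29  0011101101100→0 (0)
 30  0111011011000→0 (0)
 31  1110110110000→1 (1)
 32  1101101100001→1 (0)
 33  1011011000010→1 (0)
 34  0110110000100→0 (0)
 35  1101100001000→1 (0)
 36  1011000010000→1 (0)
 37  0110000100000→0 (1)
 38  1100001000001→1 (0)
 39  1000010000010→1 (1)
 40  0000100000101→0 (1)
 41  0001000001011→0 (1)
 42  0010000010111→0 (0)
 43  0100000101110→0 (1)
 44  1000001011101→1 (1)
 45  0000010111011→0 (0)
 46  0000101110110→0 (1)
 47  0001011101101→0 (1)
 48  0010111011011→0 (1)
 49  0101110110111→0 (1)
 50  1011101101111→1 (1)
 51  0111011011111→0 (0)
 52  1110110111110→1 (1)
 53  1101101111101→1 (0)
 54  1011011111010→1 (0)
 55  0110111110100→0 (0)
 56  1101111101000→1 (0)
 57  1011111010000→1 (1)
 58  0111110100001→0 (1)
 59  1111101000011→1 (0)
 60  1111010000110→1 (1)
 61  1110100001101→1 (1)
 62  1101000011011→1 (1)
 63  1010000110111→1 (1)
 64  0100001101111→0 (1)
 65  1000011011111→1 (1)
 66  0000110111111→0 (1)
 67  0001101111111→0 (0)
 68  0011011111110→0 (1)
 69  0110111111101→0 (0)
 70  1101111111010→1 (0)
 71  1011111110100→1 (1)
 72  0111111101001→0 (1)
 73  1111111010011→1 (0)
 74  1111110100110→1 (0)
 75  1111101001100→1 (0)
 76  1111010011000→1 (1)
 77  1110100110001→1 (1)
 78  1101001100011→1 (1)
 79  1010011000111→1 (1)
 80  0100110001111→0 (0)
 81  1001100011110→1 (1)
 82  0011000111101→0 (1)
 83  0110001111011→0 (1)
 84  1100011110111→1 (0)
 85  1000111101110→1 (0)
 86  0001111011100→0 (0)
 87  0011110111000→0 (0)
 88  0111101110000→0 (1)
 89  1111011100001→1 (1)
 90  1110111000011→1 (1)
 91  1101110000111→1 (0)
 92  1011100001110→1 (1)
 93  0111000011101→0 (0)
 94  1110000111010→1 (0)
 95  1100001110100→1 (0)
 96  1000011101000→1 (1)
 97  0000111010001→0 (1)
 98  0001110100011→0 (0)
 99  0011101000110→0 (0)
100  0111010001100→0 (0)
101  1110100011000→1 (1)
102  1101000110001→1 (1)
103  1010001100011→1 (1)
104  0100011000111→0 (1)
105  1000110001111→1 (0)
106  0001100011110→0 (0)
107  0011000111100→0 (1)
108  0110001111001→0 (1)
109  1100011110011→1 (0)
110  1000111100110→1 (0)
111  0001111001100→0 (0)
112  0011110011000→0 (0)
113  0111100110000→0 (1)
114  1111001100001→1 (1)
115  1110011000011→1 (0)
116  1100110000110→1 (1)
117  1001100001101→1 (1)
118  0011000011011→0 (1)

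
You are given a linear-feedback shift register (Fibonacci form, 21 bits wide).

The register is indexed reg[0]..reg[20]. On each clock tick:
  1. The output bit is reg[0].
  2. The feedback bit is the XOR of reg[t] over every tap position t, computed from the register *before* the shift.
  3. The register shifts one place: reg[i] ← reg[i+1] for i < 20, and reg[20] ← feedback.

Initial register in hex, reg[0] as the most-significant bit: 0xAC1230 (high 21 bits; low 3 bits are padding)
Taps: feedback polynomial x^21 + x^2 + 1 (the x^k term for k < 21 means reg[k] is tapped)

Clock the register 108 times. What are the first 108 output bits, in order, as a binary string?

tick  register→output (feedback)
  0  101011000001001000110→1 (0)
  1  010110000010010001100→0 (0)
  2  101100000100100011000→1 (0)
  3  011000001001000110000→0 (1)
  4  110000010010001100001→1 (1)
  5  100000100100011000011→1 (1)
  6  000001001000110000111→0 (0)
  7  000010010001100001110→0 (0)
  8  000100100011000011100→0 (0)
  9  001001000110000111000→0 (1)
 10  010010001100001110001→0 (0)
 11  100100011000011100010→1 (1)
 12  001000110000111000101→0 (1)
 13  010001100001110001011→0 (0)
 14  100011000011100010110→1 (1)
 15  000110000111000101101→0 (0)
 16  001100001110001011010→0 (1)
 17  011000011100010110101→0 (1)
 18  110000111000101101011→1 (1)
 19  100001110001011010111→1 (1)
 20  000011100010110101111→0 (0)
 21  000111000101101011110→0 (0)
 22  001110001011010111100→0 (1)
 23  011100010110101111001→0 (1)
 24  111000101101011110011→1 (0)
 25  110001011010111100110→1 (1)
 26  100010110101111001101→1 (1)
 27  000101101011110011011→0 (0)
 28  001011010111100110110→0 (1)
 29  010110101111001101101→0 (0)
 30  101101011110011011010→1 (0)
 31  011010111100110110100→0 (1)
 32  110101111001101101001→1 (1)
 33  101011110011011010011→1 (0)
 34  010111100110110100110→0 (0)
 35  101111001101101001100→1 (0)
 36  011110011011010011000→0 (1)
 37  111100110110100110001→1 (0)
 38  111001101101001100010→1 (0)
 39  110011011010011000100→1 (1)
 40  100110110100110001001→1 (1)
 41  001101101001100010011→0 (1)
 42  011011010011000100111→0 (1)
 43  110110100110001001111→1 (1)
 44  101101001100010011111→1 (0)
 45  011010011000100111110→0 (1)
 46  110100110001001111101→1 (1)
 47  101001100010011111011→1 (0)
 48  010011000100111110110→0 (0)
 49  100110001001111101100→1 (1)
 50  001100010011111011001→0 (1)
 51  011000100111110110011→0 (1)
 52  110001001111101100111→1 (1)
 53  100010011111011001111→1 (1)
 54  000100111110110011111→0 (0)
 55  001001111101100111110→0 (1)
 56  010011111011001111101→0 (0)
 57  100111110110011111010→1 (1)
 58  001111101100111110101→0 (1)
 59  011111011001111101011→0 (1)
 60  111110110011111010111→1 (0)
 61  111101100111110101110→1 (0)
 62  111011001111101011100→1 (0)
 63  110110011111010111000→1 (1)
 64  101100111110101110001→1 (0)
 65  011001111101011100010→0 (1)
 66  110011111010111000101→1 (1)
 67  100111110101110001011→1 (1)
 68  001111101011100010111→0 (1)
 69  011111010111000101111→0 (1)
 70  111110101110001011111→1 (0)
 71  111101011100010111110→1 (0)
 72  111010111000101111100→1 (0)
 73  110101110001011111000→1 (1)
 74  101011100010111110001→1 (0)
 75  010111000101111100010→0 (0)
 76  101110001011111000100→1 (0)
 77  011100010111110001000→0 (1)
 78  111000101111100010001→1 (0)
 79  110001011111000100010→1 (1)
 80  100010111110001000101→1 (1)
 81  000101111100010001011→0 (0)
 82  001011111000100010110→0 (1)
 83  010111110001000101101→0 (0)
 84  101111100010001011010→1 (0)
 85  011111000100010110100→0 (1)
 86  111110001000101101001→1 (0)
 87  111100010001011010010→1 (0)
 88  111000100010110100100→1 (0)
 89  110001000101101001000→1 (1)
 90  100010001011010010001→1 (1)
 91  000100010110100100011→0 (0)
 92  001000101101001000110→0 (1)
 93  010001011010010001101→0 (0)
 94  100010110100100011010→1 (1)
 95  000101101001000110101→0 (0)
 96  001011010010001101010→0 (1)
 97  010110100100011010101→0 (0)
 98  101101001000110101010→1 (0)
 99  011010010001101010100→0 (1)
100  110100100011010101001→1 (1)
101  101001000110101010011→1 (0)
102  010010001101010100110→0 (0)
103  100100011010101001100→1 (1)
104  001000110101010011001→0 (1)
105  010001101010100110011→0 (0)
106  100011010101001100110→1 (1)
107  000110101010011001101→0 (0)

101011000001001000110000111000101101011110011011010011000100111110110011111010111000101111100010001011010010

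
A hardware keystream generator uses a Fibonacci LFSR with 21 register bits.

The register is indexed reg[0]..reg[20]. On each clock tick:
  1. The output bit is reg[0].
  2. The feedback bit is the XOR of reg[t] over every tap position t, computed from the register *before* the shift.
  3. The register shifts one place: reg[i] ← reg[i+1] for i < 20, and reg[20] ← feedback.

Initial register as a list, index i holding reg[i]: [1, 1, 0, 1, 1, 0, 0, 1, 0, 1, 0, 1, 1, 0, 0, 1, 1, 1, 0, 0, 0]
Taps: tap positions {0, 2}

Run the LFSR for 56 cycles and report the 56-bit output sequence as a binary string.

11011001010110011100010111100001111101101001001100110001

k : reg_k → out_k, fb_k
0: 110110010101100111000 → 1, fb=1
1: 101100101011001110001 → 1, fb=0
2: 011001010110011100010 → 0, fb=1
3: 110010101100111000101 → 1, fb=1
4: 100101011001110001011 → 1, fb=1
5: 001010110011100010111 → 0, fb=1
6: 010101100111000101111 → 0, fb=0
7: 101011001110001011110 → 1, fb=0
8: 010110011100010111100 → 0, fb=0
9: 101100111000101111000 → 1, fb=0
10: 011001110001011110000 → 0, fb=1
11: 110011100010111100001 → 1, fb=1
12: 100111000101111000011 → 1, fb=1
13: 001110001011110000111 → 0, fb=1
14: 011100010111100001111 → 0, fb=1
15: 111000101111000011111 → 1, fb=0
16: 110001011110000111110 → 1, fb=1
17: 100010111100001111101 → 1, fb=1
18: 000101111000011111011 → 0, fb=0
19: 001011110000111110110 → 0, fb=1
20: 010111100001111101101 → 0, fb=0
21: 101111000011111011010 → 1, fb=0
22: 011110000111110110100 → 0, fb=1
23: 111100001111101101001 → 1, fb=0
24: 111000011111011010010 → 1, fb=0
25: 110000111110110100100 → 1, fb=1
26: 100001111101101001001 → 1, fb=1
27: 000011111011010010011 → 0, fb=0
28: 000111110110100100110 → 0, fb=0
29: 001111101101001001100 → 0, fb=1
30: 011111011010010011001 → 0, fb=1
31: 111110110100100110011 → 1, fb=0
32: 111101101001001100110 → 1, fb=0
33: 111011010010011001100 → 1, fb=0
34: 110110100100110011000 → 1, fb=1
35: 101101001001100110001 → 1, fb=0
36: 011010010011001100010 → 0, fb=1
37: 110100100110011000101 → 1, fb=1
38: 101001001100110001011 → 1, fb=0
39: 010010011001100010110 → 0, fb=0
40: 100100110011000101100 → 1, fb=1
41: 001001100110001011001 → 0, fb=1
42: 010011001100010110011 → 0, fb=0
43: 100110011000101100110 → 1, fb=1
44: 001100110001011001101 → 0, fb=1
45: 011001100010110011011 → 0, fb=1
46: 110011000101100110111 → 1, fb=1
47: 100110001011001101111 → 1, fb=1
48: 001100010110011011111 → 0, fb=1
49: 011000101100110111111 → 0, fb=1
50: 110001011001101111111 → 1, fb=1
51: 100010110011011111111 → 1, fb=1
52: 000101100110111111111 → 0, fb=0
53: 001011001101111111110 → 0, fb=1
54: 010110011011111111101 → 0, fb=0
55: 101100110111111111010 → 1, fb=0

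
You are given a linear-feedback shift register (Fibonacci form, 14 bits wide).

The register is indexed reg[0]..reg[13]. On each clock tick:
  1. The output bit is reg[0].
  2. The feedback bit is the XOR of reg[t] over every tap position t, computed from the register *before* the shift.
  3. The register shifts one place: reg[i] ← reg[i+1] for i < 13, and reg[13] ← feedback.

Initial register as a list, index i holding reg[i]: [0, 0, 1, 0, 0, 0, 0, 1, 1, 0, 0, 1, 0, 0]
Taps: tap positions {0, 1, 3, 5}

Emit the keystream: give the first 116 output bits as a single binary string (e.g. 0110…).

00100001100100010111000001011000011001001001110001101011001010100000010110111010010100010101100101001000001000100111

k : reg_k → out_k, fb_k
0: 00100001100100 → 0, fb=0
1: 01000011001000 → 0, fb=1
2: 10000110010001 → 1, fb=0
3: 00001100100010 → 0, fb=1
4: 00011001000101 → 0, fb=1
5: 00110010001011 → 0, fb=1
6: 01100100010111 → 0, fb=0
7: 11001000101110 → 1, fb=0
8: 10010001011100 → 1, fb=0
9: 00100010111000 → 0, fb=0
10: 01000101110000 → 0, fb=0
11: 10001011100000 → 1, fb=1
12: 00010111000001 → 0, fb=0
13: 00101110000010 → 0, fb=1
14: 01011100000101 → 0, fb=1
15: 10111000001011 → 1, fb=0
16: 01110000010110 → 0, fb=0
17: 11100000101100 → 1, fb=0
18: 11000001011000 → 1, fb=0
19: 10000010110000 → 1, fb=1
20: 00000101100001 → 0, fb=1
21: 00001011000011 → 0, fb=0
22: 00010110000110 → 0, fb=0
23: 00101100001100 → 0, fb=1
24: 01011000011001 → 0, fb=0
25: 10110000110010 → 1, fb=0
26: 01100001100100 → 0, fb=1
27: 11000011001001 → 1, fb=0
28: 10000110010010 → 1, fb=0
29: 00001100100100 → 0, fb=1
30: 00011001001001 → 0, fb=1
31: 00110010010011 → 0, fb=1
32: 01100100100111 → 0, fb=0
33: 11001001001110 → 1, fb=0
34: 10010010011100 → 1, fb=0
35: 00100100111000 → 0, fb=1
36: 01001001110001 → 0, fb=1
37: 10010011100011 → 1, fb=0
38: 00100111000110 → 0, fb=1
39: 01001110001101 → 0, fb=0
40: 10011100011010 → 1, fb=1
41: 00111000110101 → 0, fb=1
42: 01110001101011 → 0, fb=0
43: 11100011010110 → 1, fb=0
44: 11000110101100 → 1, fb=1
45: 10001101011001 → 1, fb=0
46: 00011010110010 → 0, fb=1
47: 00110101100101 → 0, fb=0
48: 01101011001010 → 0, fb=1
49: 11010110010101 → 1, fb=0
50: 10101100101010 → 1, fb=0
51: 01011001010100 → 0, fb=0
52: 10110010101000 → 1, fb=0
53: 01100101010000 → 0, fb=0
54: 11001010100000 → 1, fb=0
55: 10010101000000 → 1, fb=1
56: 00101010000001 → 0, fb=0
57: 01010100000010 → 0, fb=1
58: 10101000000101 → 1, fb=1
59: 01010000001011 → 0, fb=0
60: 10100000010110 → 1, fb=1
61: 01000000101101 → 0, fb=1
62: 10000001011011 → 1, fb=1
63: 00000010110111 → 0, fb=0
64: 00000101101110 → 0, fb=1
65: 00001011011101 → 0, fb=0
66: 00010110111010 → 0, fb=0
67: 00101101110100 → 0, fb=1
68: 01011011101001 → 0, fb=0
69: 10110111010010 → 1, fb=1
70: 01101110100101 → 0, fb=0
71: 11011101001010 → 1, fb=0
72: 10111010010100 → 1, fb=0
73: 01110100101000 → 0, fb=1
74: 11101001010001 → 1, fb=0
75: 11010010100010 → 1, fb=1
76: 10100101000101 → 1, fb=0
77: 01001010001010 → 0, fb=1
78: 10010100010101 → 1, fb=1
79: 00101000101011 → 0, fb=0
80: 01010001010110 → 0, fb=0
81: 10100010101100 → 1, fb=1
82: 01000101011001 → 0, fb=0
83: 10001010110010 → 1, fb=1
84: 00010101100101 → 0, fb=0
85: 00101011001010 → 0, fb=0
86: 01010110010100 → 0, fb=1
87: 10101100101001 → 1, fb=0
88: 01011001010010 → 0, fb=0
89: 10110010100100 → 1, fb=0
90: 01100101001000 → 0, fb=0
91: 11001010010000 → 1, fb=0
92: 10010100100000 → 1, fb=1
93: 00101001000001 → 0, fb=0
94: 01010010000010 → 0, fb=0
95: 10100100000100 → 1, fb=0
96: 01001000001000 → 0, fb=1
97: 10010000010001 → 1, fb=0
98: 00100000100010 → 0, fb=0
99: 01000001000100 → 0, fb=1
100: 10000010001001 → 1, fb=1
101: 00000100010011 → 0, fb=1
102: 00001000100111 → 0, fb=0
103: 00010001001110 → 0, fb=1
104: 00100010011101 → 0, fb=0
105: 01000100111010 → 0, fb=0
106: 10001001110100 → 1, fb=1
107: 00010011101001 → 0, fb=1
108: 00100111010011 → 0, fb=1
109: 01001110100111 → 0, fb=0
110: 10011101001110 → 1, fb=1
111: 00111010011101 → 0, fb=1
112: 01110100111011 → 0, fb=1
113: 11101001110111 → 1, fb=0
114: 11010011101110 → 1, fb=1
115: 10100111011101 → 1, fb=0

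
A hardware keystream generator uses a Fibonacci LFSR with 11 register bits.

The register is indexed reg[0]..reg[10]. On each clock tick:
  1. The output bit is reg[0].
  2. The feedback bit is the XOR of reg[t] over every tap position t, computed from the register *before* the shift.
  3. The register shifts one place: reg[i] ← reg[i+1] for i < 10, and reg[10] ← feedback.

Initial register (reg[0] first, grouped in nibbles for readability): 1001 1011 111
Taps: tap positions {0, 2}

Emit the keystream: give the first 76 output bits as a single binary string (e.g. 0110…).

1001101111111110100000001001000001011010001001100101011111100001000011001010

step | reg (before) | out | fb
   0 | 10011011111 | 1 | 1
   1 | 00110111111 | 0 | 1
   2 | 01101111111 | 0 | 1
   3 | 11011111111 | 1 | 1
   4 | 10111111111 | 1 | 0
   5 | 01111111110 | 0 | 1
   6 | 11111111101 | 1 | 0
   7 | 11111111010 | 1 | 0
   8 | 11111110100 | 1 | 0
   9 | 11111101000 | 1 | 0
  10 | 11111010000 | 1 | 0
  11 | 11110100000 | 1 | 0
  12 | 11101000000 | 1 | 0
  13 | 11010000000 | 1 | 1
  14 | 10100000001 | 1 | 0
  15 | 01000000010 | 0 | 0
  16 | 10000000100 | 1 | 1
  17 | 00000001001 | 0 | 0
  18 | 00000010010 | 0 | 0
  19 | 00000100100 | 0 | 0
  20 | 00001001000 | 0 | 0
  21 | 00010010000 | 0 | 0
  22 | 00100100000 | 0 | 1
  23 | 01001000001 | 0 | 0
  24 | 10010000010 | 1 | 1
  25 | 00100000101 | 0 | 1
  26 | 01000001011 | 0 | 0
  27 | 10000010110 | 1 | 1
  28 | 00000101101 | 0 | 0
  29 | 00001011010 | 0 | 0
  30 | 00010110100 | 0 | 0
  31 | 00101101000 | 0 | 1
  32 | 01011010001 | 0 | 0
  33 | 10110100010 | 1 | 0
  34 | 01101000100 | 0 | 1
  35 | 11010001001 | 1 | 1
  36 | 10100010011 | 1 | 0
  37 | 01000100110 | 0 | 0
  38 | 10001001100 | 1 | 1
  39 | 00010011001 | 0 | 0
  40 | 00100110010 | 0 | 1
  41 | 01001100101 | 0 | 0
  42 | 10011001010 | 1 | 1
  43 | 00110010101 | 0 | 1
  44 | 01100101011 | 0 | 1
  45 | 11001010111 | 1 | 1
  46 | 10010101111 | 1 | 1
  47 | 00101011111 | 0 | 1
  48 | 01010111111 | 0 | 0
  49 | 10101111110 | 1 | 0
  50 | 01011111100 | 0 | 0
  51 | 10111111000 | 1 | 0
  52 | 01111110000 | 0 | 1
  53 | 11111100001 | 1 | 0
  54 | 11111000010 | 1 | 0
  55 | 11110000100 | 1 | 0
  56 | 11100001000 | 1 | 0
  57 | 11000010000 | 1 | 1
  58 | 10000100001 | 1 | 1
  59 | 00001000011 | 0 | 0
  60 | 00010000110 | 0 | 0
  61 | 00100001100 | 0 | 1
  62 | 01000011001 | 0 | 0
  63 | 10000110010 | 1 | 1
  64 | 00001100101 | 0 | 0
  65 | 00011001010 | 0 | 0
  66 | 00110010100 | 0 | 1
  67 | 01100101001 | 0 | 1
  68 | 11001010011 | 1 | 1
  69 | 10010100111 | 1 | 1
  70 | 00101001111 | 0 | 1
  71 | 01010011111 | 0 | 0
  72 | 10100111110 | 1 | 0
  73 | 01001111100 | 0 | 0
  74 | 10011111000 | 1 | 1
  75 | 00111110001 | 0 | 1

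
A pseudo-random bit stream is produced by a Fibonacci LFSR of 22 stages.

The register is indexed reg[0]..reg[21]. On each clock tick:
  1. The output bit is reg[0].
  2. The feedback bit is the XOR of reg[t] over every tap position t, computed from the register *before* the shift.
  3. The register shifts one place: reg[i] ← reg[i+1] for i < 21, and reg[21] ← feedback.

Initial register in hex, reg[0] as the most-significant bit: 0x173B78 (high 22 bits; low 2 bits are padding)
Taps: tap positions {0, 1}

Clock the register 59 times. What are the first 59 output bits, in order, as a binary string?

00010111001110110111100011100101001101100010010010111101011

tick  register→output (feedback)
  0  0001011100111011011110→0 (0)
  1  0010111001110110111100→0 (0)
  2  0101110011101101111000→0 (1)
  3  1011100111011011110001→1 (1)
  4  0111001110110111100011→0 (1)
  5  1110011101101111000111→1 (0)
  6  1100111011011110001110→1 (0)
  7  1001110110111100011100→1 (1)
  8  0011101101111000111001→0 (0)
  9  0111011011110001110010→0 (1)
 10  1110110111100011100101→1 (0)
 11  1101101111000111001010→1 (0)
 12  1011011110001110010100→1 (1)
 13  0110111100011100101001→0 (1)
 14  1101111000111001010011→1 (0)
 15  1011110001110010100110→1 (1)
 16  0111100011100101001101→0 (1)
 17  1111000111001010011011→1 (0)
 18  1110001110010100110110→1 (0)
 19  1100011100101001101100→1 (0)
 20  1000111001010011011000→1 (1)
 21  0001110010100110110001→0 (0)
 22  0011100101001101100010→0 (0)
 23  0111001010011011000100→0 (1)
 24  1110010100110110001001→1 (0)
 25  1100101001101100010010→1 (0)
 26  1001010011011000100100→1 (1)
 27  0010100110110001001001→0 (0)
 28  0101001101100010010010→0 (1)
 29  1010011011000100100101→1 (1)
 30  0100110110001001001011→0 (1)
 31  1001101100010010010111→1 (1)
 32  0011011000100100101111→0 (0)
 33  0110110001001001011110→0 (1)
 34  1101100010010010111101→1 (0)
 35  1011000100100101111010→1 (1)
 36  0110001001001011110101→0 (1)
 37  1100010010010111101011→1 (0)
 38  1000100100101111010110→1 (1)
 39  0001001001011110101101→0 (0)
 40  0010010010111101011010→0 (0)
 41  0100100101111010110100→0 (1)
 42  1001001011110101101001→1 (1)
 43  0010010111101011010011→0 (0)
 44  0100101111010110100110→0 (1)
 45  1001011110101101001101→1 (1)
 46  0010111101011010011011→0 (0)
 47  0101111010110100110110→0 (1)
 48  1011110101101001101101→1 (1)
 49  0111101011010011011011→0 (1)
 50  1111010110100110110111→1 (0)
 51  1110101101001101101110→1 (0)
 52  1101011010011011011100→1 (0)
 53  1010110100110110111000→1 (1)
 54  0101101001101101110001→0 (1)
 55  1011010011011011100011→1 (1)
 56  0110100110110111000111→0 (1)
 57  1101001101101110001111→1 (0)
 58  1010011011011100011110→1 (1)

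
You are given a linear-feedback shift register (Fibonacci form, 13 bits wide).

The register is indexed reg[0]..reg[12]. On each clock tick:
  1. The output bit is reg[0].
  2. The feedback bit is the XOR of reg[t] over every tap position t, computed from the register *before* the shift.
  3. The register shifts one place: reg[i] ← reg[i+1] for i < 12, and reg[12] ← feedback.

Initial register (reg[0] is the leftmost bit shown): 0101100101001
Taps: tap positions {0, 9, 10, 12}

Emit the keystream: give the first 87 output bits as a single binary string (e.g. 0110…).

010110010100101000110101001110011111000010011001110000001001100011100100000001010110110

tick  register→output (feedback)
  0  0101100101001→0 (0)
  1  1011001010010→1 (1)
  2  0110010100101→0 (0)
  3  1100101001010→1 (0)
  4  1001010010100→1 (0)
  5  0010100101000→0 (1)
  6  0101001010001→0 (1)
  7  1010010100011→1 (0)
  8  0100101000110→0 (1)
  9  1001010001101→1 (0)
 10  0010100011010→0 (1)
 11  0101000110101→0 (0)
 12  1010001101010→1 (0)
 13  0100011010100→0 (1)
 14  1000110101001→1 (1)
 15  0001101010011→0 (1)
 16  0011010100111→0 (0)
 17  0110101001110→0 (0)
 18  1101010011100→1 (1)
 19  1010100111001→1 (1)
 20  0101001110011→0 (1)
 21  1010011100111→1 (1)
 22  0100111001111→0 (1)
 23  1001110011111→1 (0)
 24  0011100111110→0 (0)
 25  0111001111100→0 (0)
 26  1110011111000→1 (0)
 27  1100111110000→1 (1)
 28  1001111100001→1 (0)
 29  0011111000010→0 (0)
 30  0111110000100→0 (1)
 31  1111100001001→1 (1)
 32  1111000010011→1 (0)
 33  1110000100110→1 (0)
 34  1100001001100→1 (1)
 35  1000010011001→1 (1)
 36  0000100110011→0 (1)
 37  0001001100111→0 (0)
 38  0010011001110→0 (0)
 39  0100110011100→0 (0)
 40  1001100111000→1 (0)
 41  0011001110000→0 (0)
 42  0110011100000→0 (0)
 43  1100111000000→1 (1)
 44  1001110000001→1 (0)
 45  0011100000010→0 (0)
 46  0111000000100→0 (1)
 47  1110000001001→1 (1)
 48  1100000010011→1 (0)
 49  1000000100110→1 (0)
 50  0000001001100→0 (0)
 51  0000010011000→0 (1)
 52  0000100110001→0 (1)
 53  0001001100011→0 (1)
 54  0010011000111→0 (0)
 55  0100110001110→0 (0)
 56  1001100011100→1 (1)
 57  0011000111001→0 (0)
 58  0110001110010→0 (0)
 59  1100011100100→1 (0)
 60  1000111001000→1 (0)
 61  0001110010000→0 (0)
 62  0011100100000→0 (0)
 63  0111001000000→0 (0)
 64  1110010000000→1 (1)
 65  1100100000001→1 (0)
 66  1001000000010→1 (1)
 67  0010000000101→0 (0)
 68  0100000001010→0 (1)
 69  1000000010101→1 (1)
 70  0000000101011→0 (0)
 71  0000001010110→0 (1)
 72  0000010101101→0 (1)
 73  0000101011011→0 (0)
 74  0001010110110→0 (1)
 75  0010101101101→0 (1)
 76  0101011011011→0 (0)
 77  1010110110110→1 (0)
 78  0101101101100→0 (0)
 79  1011011011000→1 (0)
 80  0110110110000→0 (0)
 81  1101101100000→1 (1)
 82  1011011000001→1 (0)
 83  0110110000010→0 (0)
 84  1101100000100→1 (0)
 85  1011000001000→1 (0)
 86  0110000010000→0 (0)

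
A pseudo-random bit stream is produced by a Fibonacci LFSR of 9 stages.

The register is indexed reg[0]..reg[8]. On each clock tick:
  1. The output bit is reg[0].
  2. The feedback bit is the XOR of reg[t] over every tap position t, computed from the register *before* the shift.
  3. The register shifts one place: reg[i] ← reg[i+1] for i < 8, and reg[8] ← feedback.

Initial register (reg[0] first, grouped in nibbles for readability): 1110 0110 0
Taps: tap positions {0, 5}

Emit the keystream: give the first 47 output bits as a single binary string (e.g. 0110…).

11100110000100100010101110101111001001011100111

k : reg_k → out_k, fb_k
0: 111001100 → 1, fb=0
1: 110011000 → 1, fb=0
2: 100110000 → 1, fb=1
3: 001100001 → 0, fb=0
4: 011000010 → 0, fb=0
5: 110000100 → 1, fb=1
6: 100001001 → 1, fb=0
7: 000010010 → 0, fb=0
8: 000100100 → 0, fb=0
9: 001001000 → 0, fb=1
10: 010010001 → 0, fb=0
11: 100100010 → 1, fb=1
12: 001000101 → 0, fb=0
13: 010001010 → 0, fb=1
14: 100010101 → 1, fb=1
15: 000101011 → 0, fb=1
16: 001010111 → 0, fb=0
17: 010101110 → 0, fb=1
18: 101011101 → 1, fb=0
19: 010111010 → 0, fb=1
20: 101110101 → 1, fb=1
21: 011101011 → 0, fb=1
22: 111010111 → 1, fb=1
23: 110101111 → 1, fb=0
24: 101011110 → 1, fb=0
25: 010111100 → 0, fb=1
26: 101111001 → 1, fb=0
27: 011110010 → 0, fb=0
28: 111100100 → 1, fb=1
29: 111001001 → 1, fb=0
30: 110010010 → 1, fb=1
31: 100100101 → 1, fb=1
32: 001001011 → 0, fb=1
33: 010010111 → 0, fb=0
34: 100101110 → 1, fb=0
35: 001011100 → 0, fb=1
36: 010111001 → 0, fb=1
37: 101110011 → 1, fb=1
38: 011100111 → 0, fb=0
39: 111001110 → 1, fb=0
40: 110011100 → 1, fb=0
41: 100111000 → 1, fb=0
42: 001110000 → 0, fb=0
43: 011100000 → 0, fb=0
44: 111000000 → 1, fb=1
45: 110000001 → 1, fb=1
46: 100000011 → 1, fb=1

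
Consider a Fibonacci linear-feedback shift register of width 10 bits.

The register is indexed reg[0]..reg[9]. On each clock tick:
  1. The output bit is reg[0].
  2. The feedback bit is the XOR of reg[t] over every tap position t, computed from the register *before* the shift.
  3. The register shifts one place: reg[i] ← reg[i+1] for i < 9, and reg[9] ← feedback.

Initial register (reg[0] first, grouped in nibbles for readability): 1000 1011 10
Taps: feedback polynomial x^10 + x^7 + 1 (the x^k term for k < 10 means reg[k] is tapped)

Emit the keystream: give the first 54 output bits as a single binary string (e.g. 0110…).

100010111001000011111011010101000101111011001110011111

k : reg_k → out_k, fb_k
0: 1000101110 → 1, fb=0
1: 0001011100 → 0, fb=1
2: 0010111001 → 0, fb=0
3: 0101110010 → 0, fb=0
4: 1011100100 → 1, fb=0
5: 0111001000 → 0, fb=0
6: 1110010000 → 1, fb=1
7: 1100100001 → 1, fb=1
8: 1001000011 → 1, fb=1
9: 0010000111 → 0, fb=1
10: 0100001111 → 0, fb=1
11: 1000011111 → 1, fb=0
12: 0000111110 → 0, fb=1
13: 0001111101 → 0, fb=1
14: 0011111011 → 0, fb=0
15: 0111110110 → 0, fb=1
16: 1111101101 → 1, fb=0
17: 1111011010 → 1, fb=1
18: 1110110101 → 1, fb=0
19: 1101101010 → 1, fb=1
20: 1011010101 → 1, fb=0
21: 0110101010 → 0, fb=0
22: 1101010100 → 1, fb=0
23: 1010101000 → 1, fb=1
24: 0101010001 → 0, fb=0
25: 1010100010 → 1, fb=1
26: 0101000101 → 0, fb=1
27: 1010001011 → 1, fb=1
28: 0100010111 → 0, fb=1
29: 1000101111 → 1, fb=0
30: 0001011110 → 0, fb=1
31: 0010111101 → 0, fb=1
32: 0101111011 → 0, fb=0
33: 1011110110 → 1, fb=0
34: 0111101100 → 0, fb=1
35: 1111011001 → 1, fb=1
36: 1110110011 → 1, fb=1
37: 1101100111 → 1, fb=0
38: 1011001110 → 1, fb=0
39: 0110011100 → 0, fb=1
40: 1100111001 → 1, fb=1
41: 1001110011 → 1, fb=1
42: 0011100111 → 0, fb=1
43: 0111001111 → 0, fb=1
44: 1110011111 → 1, fb=0
45: 1100111110 → 1, fb=0
46: 1001111100 → 1, fb=0
47: 0011111000 → 0, fb=0
48: 0111110000 → 0, fb=0
49: 1111100000 → 1, fb=1
50: 1111000001 → 1, fb=1
51: 1110000011 → 1, fb=1
52: 1100000111 → 1, fb=0
53: 1000001110 → 1, fb=0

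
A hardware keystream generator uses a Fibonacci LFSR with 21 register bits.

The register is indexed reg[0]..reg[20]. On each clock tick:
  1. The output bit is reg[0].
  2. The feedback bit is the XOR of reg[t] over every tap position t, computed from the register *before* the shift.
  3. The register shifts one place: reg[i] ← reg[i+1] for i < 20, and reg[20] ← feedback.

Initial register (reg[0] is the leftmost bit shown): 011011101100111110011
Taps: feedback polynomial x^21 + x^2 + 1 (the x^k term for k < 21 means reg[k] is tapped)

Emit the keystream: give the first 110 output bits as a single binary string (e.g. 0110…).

01101110110011111001111010101111100011110010000010001101100111010001010111011111010010100001010100010011000100

k : reg_k → out_k, fb_k
0: 011011101100111110011 → 0, fb=1
1: 110111011001111100111 → 1, fb=1
2: 101110110011111001111 → 1, fb=0
3: 011101100111110011110 → 0, fb=1
4: 111011001111100111101 → 1, fb=0
5: 110110011111001111010 → 1, fb=1
6: 101100111110011110101 → 1, fb=0
7: 011001111100111101010 → 0, fb=1
8: 110011111001111010101 → 1, fb=1
9: 100111110011110101011 → 1, fb=1
10: 001111100111101010111 → 0, fb=1
11: 011111001111010101111 → 0, fb=1
12: 111110011110101011111 → 1, fb=0
13: 111100111101010111110 → 1, fb=0
14: 111001111010101111100 → 1, fb=0
15: 110011110101011111000 → 1, fb=1
16: 100111101010111110001 → 1, fb=1
17: 001111010101111100011 → 0, fb=1
18: 011110101011111000111 → 0, fb=1
19: 111101010111110001111 → 1, fb=0
20: 111010101111100011110 → 1, fb=0
21: 110101011111000111100 → 1, fb=1
22: 101010111110001111001 → 1, fb=0
23: 010101111100011110010 → 0, fb=0
24: 101011111000111100100 → 1, fb=0
25: 010111110001111001000 → 0, fb=0
26: 101111100011110010000 → 1, fb=0
27: 011111000111100100000 → 0, fb=1
28: 111110001111001000001 → 1, fb=0
29: 111100011110010000010 → 1, fb=0
30: 111000111100100000100 → 1, fb=0
31: 110001111001000001000 → 1, fb=1
32: 100011110010000010001 → 1, fb=1
33: 000111100100000100011 → 0, fb=0
34: 001111001000001000110 → 0, fb=1
35: 011110010000010001101 → 0, fb=1
36: 111100100000100011011 → 1, fb=0
37: 111001000001000110110 → 1, fb=0
38: 110010000010001101100 → 1, fb=1
39: 100100000100011011001 → 1, fb=1
40: 001000001000110110011 → 0, fb=1
41: 010000010001101100111 → 0, fb=0
42: 100000100011011001110 → 1, fb=1
43: 000001000110110011101 → 0, fb=0
44: 000010001101100111010 → 0, fb=0
45: 000100011011001110100 → 0, fb=0
46: 001000110110011101000 → 0, fb=1
47: 010001101100111010001 → 0, fb=0
48: 100011011001110100010 → 1, fb=1
49: 000110110011101000101 → 0, fb=0
50: 001101100111010001010 → 0, fb=1
51: 011011001110100010101 → 0, fb=1
52: 110110011101000101011 → 1, fb=1
53: 101100111010001010111 → 1, fb=0
54: 011001110100010101110 → 0, fb=1
55: 110011101000101011101 → 1, fb=1
56: 100111010001010111011 → 1, fb=1
57: 001110100010101110111 → 0, fb=1
58: 011101000101011101111 → 0, fb=1
59: 111010001010111011111 → 1, fb=0
60: 110100010101110111110 → 1, fb=1
61: 101000101011101111101 → 1, fb=0
62: 010001010111011111010 → 0, fb=0
63: 100010101110111110100 → 1, fb=1
64: 000101011101111101001 → 0, fb=0
65: 001010111011111010010 → 0, fb=1
66: 010101110111110100101 → 0, fb=0
67: 101011101111101001010 → 1, fb=0
68: 010111011111010010100 → 0, fb=0
69: 101110111110100101000 → 1, fb=0
70: 011101111101001010000 → 0, fb=1
71: 111011111010010100001 → 1, fb=0
72: 110111110100101000010 → 1, fb=1
73: 101111101001010000101 → 1, fb=0
74: 011111010010100001010 → 0, fb=1
75: 111110100101000010101 → 1, fb=0
76: 111101001010000101010 → 1, fb=0
77: 111010010100001010100 → 1, fb=0
78: 110100101000010101000 → 1, fb=1
79: 101001010000101010001 → 1, fb=0
80: 010010100001010100010 → 0, fb=0
81: 100101000010101000100 → 1, fb=1
82: 001010000101010001001 → 0, fb=1
83: 010100001010100010011 → 0, fb=0
84: 101000010101000100110 → 1, fb=0
85: 010000101010001001100 → 0, fb=0
86: 100001010100010011000 → 1, fb=1
87: 000010101000100110001 → 0, fb=0
88: 000101010001001100010 → 0, fb=0
89: 001010100010011000100 → 0, fb=1
90: 010101000100110001001 → 0, fb=0
91: 101010001001100010010 → 1, fb=0
92: 010100010011000100100 → 0, fb=0
93: 101000100110001001000 → 1, fb=0
94: 010001001100010010000 → 0, fb=0
95: 100010011000100100000 → 1, fb=1
96: 000100110001001000001 → 0, fb=0
97: 001001100010010000010 → 0, fb=1
98: 010011000100100000101 → 0, fb=0
99: 100110001001000001010 → 1, fb=1
100: 001100010010000010101 → 0, fb=1
101: 011000100100000101011 → 0, fb=1
102: 110001001000001010111 → 1, fb=1
103: 100010010000010101111 → 1, fb=1
104: 000100100000101011111 → 0, fb=0
105: 001001000001010111110 → 0, fb=1
106: 010010000010101111101 → 0, fb=0
107: 100100000101011111010 → 1, fb=1
108: 001000001010111110101 → 0, fb=1
109: 010000010101111101011 → 0, fb=0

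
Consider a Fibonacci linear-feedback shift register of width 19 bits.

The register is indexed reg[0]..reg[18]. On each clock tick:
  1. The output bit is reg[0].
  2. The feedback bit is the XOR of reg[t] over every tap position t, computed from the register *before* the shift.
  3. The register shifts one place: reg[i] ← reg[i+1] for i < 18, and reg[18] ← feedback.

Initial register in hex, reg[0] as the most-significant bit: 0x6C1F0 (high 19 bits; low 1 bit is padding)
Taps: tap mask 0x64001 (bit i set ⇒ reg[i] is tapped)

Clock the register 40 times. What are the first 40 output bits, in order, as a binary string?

0110110000011111000111000101101011110000

step | reg (before) | out | fb
   0 | 0110110000011111000 | 0 | 1
   1 | 1101100000111110001 | 1 | 1
   2 | 1011000001111100011 | 1 | 1
   3 | 0110000011111000111 | 0 | 0
   4 | 1100000111110001110 | 1 | 0
   5 | 1000001111100011100 | 1 | 0
   6 | 0000011111000111000 | 0 | 1
   7 | 0000111110001110001 | 0 | 0
   8 | 0001111100011100010 | 0 | 1
   9 | 0011111000111000101 | 0 | 1
  10 | 0111110001110001011 | 0 | 0
  11 | 1111100011100010110 | 1 | 1
  12 | 1111000111000101101 | 1 | 0
  13 | 1110001110001011010 | 1 | 1
  14 | 1100011100010110101 | 1 | 1
  15 | 1000111000101101011 | 1 | 1
  16 | 0001110001011010111 | 0 | 1
  17 | 0011100010110101111 | 0 | 0
  18 | 0111000101101011110 | 0 | 0
  19 | 1110001011010111100 | 1 | 0
  20 | 1100010110101111000 | 1 | 0
  21 | 1000101101011110000 | 1 | 0
  22 | 0001011010111100000 | 0 | 0
  23 | 0010110101111000000 | 0 | 0
  24 | 0101101011110000000 | 0 | 0
  25 | 1011010111100000000 | 1 | 1
  26 | 0110101111000000001 | 0 | 1
  27 | 1101011110000000011 | 1 | 1
  28 | 1010111100000000111 | 1 | 1
  29 | 0101111000000001111 | 0 | 0
  30 | 1011110000000011110 | 1 | 1
  31 | 0111100000000111101 | 0 | 0
  32 | 1111000000001111010 | 1 | 1
  33 | 1110000000011110101 | 1 | 1
  34 | 1100000000111101011 | 1 | 1
  35 | 1000000001111010111 | 1 | 0
  36 | 0000000011110101110 | 0 | 1
  37 | 0000000111101011101 | 0 | 0
  38 | 0000001111010111010 | 0 | 0
  39 | 0000011110101110100 | 0 | 1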